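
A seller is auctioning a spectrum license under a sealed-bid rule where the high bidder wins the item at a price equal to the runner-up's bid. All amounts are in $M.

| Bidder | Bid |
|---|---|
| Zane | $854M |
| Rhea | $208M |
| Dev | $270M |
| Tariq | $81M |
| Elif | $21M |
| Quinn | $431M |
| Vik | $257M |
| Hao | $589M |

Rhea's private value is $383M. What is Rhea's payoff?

$0M

Highest bid: Zane at $854M, so Zane wins.
Second-highest bid: Hao at $589M — that is the price the winner pays.
Rhea did not win, so Rhea pays nothing and receives nothing: payoff $0M.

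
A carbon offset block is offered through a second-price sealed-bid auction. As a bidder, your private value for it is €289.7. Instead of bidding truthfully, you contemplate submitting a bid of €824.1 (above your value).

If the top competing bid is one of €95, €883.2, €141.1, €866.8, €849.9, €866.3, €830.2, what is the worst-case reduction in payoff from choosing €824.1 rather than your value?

€0

€95: same outcome either way → loss €0.
€883.2: same outcome either way → loss €0.
€141.1: same outcome either way → loss €0.
€866.8: same outcome either way → loss €0.
€849.9: same outcome either way → loss €0.
€866.3: same outcome either way → loss €0.
€830.2: same outcome either way → loss €0.
Maximum loss: €0.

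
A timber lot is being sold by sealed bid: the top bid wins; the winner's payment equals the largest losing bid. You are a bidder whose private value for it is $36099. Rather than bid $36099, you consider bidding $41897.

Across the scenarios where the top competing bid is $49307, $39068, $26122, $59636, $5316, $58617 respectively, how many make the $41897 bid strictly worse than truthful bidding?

The deviation hurts exactly when the highest competing bid lies strictly between $36099 and $41897 — overbidding then wins at a price above your value.
$49307: above both → same outcome either way.
$39068: inside the interval → strictly worse (loss $2969).
$26122: below both → same outcome either way.
$59636: above both → same outcome either way.
$5316: below both → same outcome either way.
$58617: above both → same outcome either way.
Count: 1.

1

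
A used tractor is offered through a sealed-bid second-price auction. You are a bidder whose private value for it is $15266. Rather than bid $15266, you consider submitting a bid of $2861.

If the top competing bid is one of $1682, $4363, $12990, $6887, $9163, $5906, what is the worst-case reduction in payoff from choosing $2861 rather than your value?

$10903

$1682: same outcome either way → loss $0.
$4363: truthful gives $10903, deviation gives $0 → loss $10903.
$12990: truthful gives $2276, deviation gives $0 → loss $2276.
$6887: truthful gives $8379, deviation gives $0 → loss $8379.
$9163: truthful gives $6103, deviation gives $0 → loss $6103.
$5906: truthful gives $9360, deviation gives $0 → loss $9360.
Maximum loss: $10903.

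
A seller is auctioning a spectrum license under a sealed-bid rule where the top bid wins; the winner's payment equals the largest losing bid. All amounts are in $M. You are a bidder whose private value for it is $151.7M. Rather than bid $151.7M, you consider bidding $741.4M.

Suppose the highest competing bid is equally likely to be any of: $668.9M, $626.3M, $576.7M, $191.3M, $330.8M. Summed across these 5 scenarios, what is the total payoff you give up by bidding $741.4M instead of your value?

The deviation costs you only when the competing bid falls strictly between $151.7M and $741.4M; elsewhere both bids give the same outcome.
$668.9M: truthful payoff $0M, deviation payoff −$517.2M → loss $517.2M.
$626.3M: truthful payoff $0M, deviation payoff −$474.6M → loss $474.6M.
$576.7M: truthful payoff $0M, deviation payoff −$425M → loss $425M.
$191.3M: truthful payoff $0M, deviation payoff −$39.6M → loss $39.6M.
$330.8M: truthful payoff $0M, deviation payoff −$179.1M → loss $179.1M.
Total loss = $517.2M + $474.6M + $425M + $39.6M + $179.1M = $1635.5M.
Truthful bidding weakly dominates here: raising your bid can only win items priced above your value, and lowering it can only forfeit items priced below.

$1635.5M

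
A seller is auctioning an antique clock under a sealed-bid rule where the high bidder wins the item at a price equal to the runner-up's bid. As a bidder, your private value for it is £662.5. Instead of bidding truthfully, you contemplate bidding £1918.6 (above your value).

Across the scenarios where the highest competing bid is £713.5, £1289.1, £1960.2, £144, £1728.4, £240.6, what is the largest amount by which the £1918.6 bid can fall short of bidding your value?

£1065.9

£713.5: truthful gives £0, deviation gives −£51 → loss £51.
£1289.1: truthful gives £0, deviation gives −£626.6 → loss £626.6.
£1960.2: same outcome either way → loss £0.
£144: same outcome either way → loss £0.
£1728.4: truthful gives £0, deviation gives −£1065.9 → loss £1065.9.
£240.6: same outcome either way → loss £0.
Maximum loss: £1065.9.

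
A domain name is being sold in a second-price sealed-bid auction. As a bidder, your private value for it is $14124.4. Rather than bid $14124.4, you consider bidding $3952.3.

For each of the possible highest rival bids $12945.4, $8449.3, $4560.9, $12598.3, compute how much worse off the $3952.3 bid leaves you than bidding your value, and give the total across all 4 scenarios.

The deviation costs you only when the competing bid falls strictly between $3952.3 and $14124.4; elsewhere both bids give the same outcome.
$12945.4: truthful payoff $1179, deviation payoff $0 → loss $1179.
$8449.3: truthful payoff $5675.1, deviation payoff $0 → loss $5675.1.
$4560.9: truthful payoff $9563.5, deviation payoff $0 → loss $9563.5.
$12598.3: truthful payoff $1526.1, deviation payoff $0 → loss $1526.1.
Total loss = $1179 + $5675.1 + $9563.5 + $1526.1 = $17943.7.

$17943.7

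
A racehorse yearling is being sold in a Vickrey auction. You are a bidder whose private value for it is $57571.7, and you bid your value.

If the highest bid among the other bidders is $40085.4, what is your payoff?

$17486.3

Your bid $57571.7 exceeds the highest competing bid $40085.4, so you win.
In a second-price auction the winner pays the second-highest bid, $40085.4.
Payoff = value − price = $57571.7 − $40085.4 = $17486.3.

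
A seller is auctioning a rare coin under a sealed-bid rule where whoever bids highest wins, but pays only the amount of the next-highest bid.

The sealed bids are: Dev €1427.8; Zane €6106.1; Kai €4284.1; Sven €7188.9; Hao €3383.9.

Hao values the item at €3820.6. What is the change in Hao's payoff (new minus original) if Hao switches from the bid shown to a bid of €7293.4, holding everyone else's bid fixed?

−€3368.3

The highest bid among the other bidders is €7188.9; Hao's bid doesn't change that.
Original bid €3383.9: Hao is not highest (top rival bid is €7188.9); payoff €0.
Alternative bid €7293.4: Hao is highest, pays the top rival bid €7188.9; payoff €3820.6 − €7188.9 = −€3368.3.
Change in payoff = −€3368.3 − (€0) = −€3368.3.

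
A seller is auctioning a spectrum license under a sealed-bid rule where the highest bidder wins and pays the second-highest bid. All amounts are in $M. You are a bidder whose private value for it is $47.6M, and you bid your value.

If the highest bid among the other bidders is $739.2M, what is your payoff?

$0M

Your bid $47.6M is below the highest competing bid $739.2M, so you lose.
A losing bidder pays nothing and receives nothing: payoff = $0M.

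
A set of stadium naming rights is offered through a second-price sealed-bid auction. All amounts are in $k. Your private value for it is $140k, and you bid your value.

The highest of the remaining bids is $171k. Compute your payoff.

Your bid $140k is below the highest competing bid $171k, so you lose.
A losing bidder pays nothing and receives nothing: payoff = $0k.

$0k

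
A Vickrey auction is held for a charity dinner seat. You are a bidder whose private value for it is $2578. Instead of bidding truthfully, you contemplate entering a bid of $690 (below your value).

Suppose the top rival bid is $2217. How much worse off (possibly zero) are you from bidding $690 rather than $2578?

$361

Bidding your value $2578: you win (since $2578 > $2217) and pay $2217. Payoff $361.
Bidding $690: you lose. Payoff $0.
The competing bid $2217 lies between your shaded bid and your value, so underbidding forfeits an item you could have won at a profitable price.
Loss from deviating = $361 − ($0) = $361.
Because the price is fixed by the runner-up's bid, deviating from your value can only change a good outcome into a bad one — never the reverse.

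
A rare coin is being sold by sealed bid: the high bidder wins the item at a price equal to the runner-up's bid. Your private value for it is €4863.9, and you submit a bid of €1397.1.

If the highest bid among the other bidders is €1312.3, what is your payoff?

Your bid €1397.1 exceeds the highest competing bid €1312.3, so you win.
In a second-price auction the winner pays the second-highest bid, €1312.3.
Payoff = value − price = €4863.9 − €1312.3 = €3551.6.

€3551.6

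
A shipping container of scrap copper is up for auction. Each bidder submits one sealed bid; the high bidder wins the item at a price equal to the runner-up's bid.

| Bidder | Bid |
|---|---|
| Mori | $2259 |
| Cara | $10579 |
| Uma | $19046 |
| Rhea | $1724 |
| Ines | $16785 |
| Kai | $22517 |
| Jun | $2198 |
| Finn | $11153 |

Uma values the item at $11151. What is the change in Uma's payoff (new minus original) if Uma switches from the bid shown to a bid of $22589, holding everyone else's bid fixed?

−$11366

The highest bid among the other bidders is $22517; Uma's bid doesn't change that.
Original bid $19046: Uma is not highest (top rival bid is $22517); payoff $0.
Alternative bid $22589: Uma is highest, pays the top rival bid $22517; payoff $11151 − $22517 = −$11366.
Change in payoff = −$11366 − ($0) = −$11366.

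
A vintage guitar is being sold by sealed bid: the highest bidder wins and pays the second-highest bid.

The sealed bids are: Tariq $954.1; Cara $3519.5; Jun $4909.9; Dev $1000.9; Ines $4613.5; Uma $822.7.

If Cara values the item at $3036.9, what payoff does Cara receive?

$0

Highest bid: Jun at $4909.9, so Jun wins.
Second-highest bid: Ines at $4613.5 — that is the price the winner pays.
Cara did not win, so Cara pays nothing and receives nothing: payoff $0.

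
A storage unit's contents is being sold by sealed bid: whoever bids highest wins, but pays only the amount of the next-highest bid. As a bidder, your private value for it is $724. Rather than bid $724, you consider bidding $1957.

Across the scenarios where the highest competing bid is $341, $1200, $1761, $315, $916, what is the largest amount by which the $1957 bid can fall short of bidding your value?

$1037

$341: same outcome either way → loss $0.
$1200: truthful gives $0, deviation gives −$476 → loss $476.
$1761: truthful gives $0, deviation gives −$1037 → loss $1037.
$315: same outcome either way → loss $0.
$916: truthful gives $0, deviation gives −$192 → loss $192.
Maximum loss: $1037.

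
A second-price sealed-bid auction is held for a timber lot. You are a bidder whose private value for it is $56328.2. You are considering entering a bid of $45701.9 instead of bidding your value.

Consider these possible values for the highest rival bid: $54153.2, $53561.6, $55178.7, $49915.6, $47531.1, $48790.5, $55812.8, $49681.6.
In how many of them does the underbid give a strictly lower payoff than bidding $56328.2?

8

The deviation hurts exactly when the highest competing bid lies strictly between $45701.9 and $56328.2 — underbidding then forfeits a profitable win.
$54153.2: inside the interval → strictly worse (loss $2175).
$53561.6: inside the interval → strictly worse (loss $2766.6).
$55178.7: inside the interval → strictly worse (loss $1149.5).
$49915.6: inside the interval → strictly worse (loss $6412.6).
$47531.1: inside the interval → strictly worse (loss $8797.1).
$48790.5: inside the interval → strictly worse (loss $7537.7).
$55812.8: inside the interval → strictly worse (loss $515.4).
$49681.6: inside the interval → strictly worse (loss $6646.6).
Count: 8.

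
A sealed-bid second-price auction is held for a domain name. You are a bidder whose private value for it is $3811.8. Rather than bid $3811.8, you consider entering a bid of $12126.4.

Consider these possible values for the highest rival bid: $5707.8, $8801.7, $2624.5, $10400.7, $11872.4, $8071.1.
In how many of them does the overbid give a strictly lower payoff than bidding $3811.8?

The deviation hurts exactly when the highest competing bid lies strictly between $3811.8 and $12126.4 — overbidding then wins at a price above your value.
$5707.8: inside the interval → strictly worse (loss $1896).
$8801.7: inside the interval → strictly worse (loss $4989.9).
$2624.5: below both → same outcome either way.
$10400.7: inside the interval → strictly worse (loss $6588.9).
$11872.4: inside the interval → strictly worse (loss $8060.6).
$8071.1: inside the interval → strictly worse (loss $4259.3).
Count: 5.

5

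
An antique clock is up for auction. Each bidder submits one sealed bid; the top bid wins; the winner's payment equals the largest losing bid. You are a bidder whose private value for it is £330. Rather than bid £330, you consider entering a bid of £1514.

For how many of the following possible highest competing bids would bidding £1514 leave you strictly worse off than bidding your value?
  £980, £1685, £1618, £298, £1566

1

The deviation hurts exactly when the highest competing bid lies strictly between £330 and £1514 — overbidding then wins at a price above your value.
£980: inside the interval → strictly worse (loss £650).
£1685: above both → same outcome either way.
£1618: above both → same outcome either way.
£298: below both → same outcome either way.
£1566: above both → same outcome either way.
Count: 1.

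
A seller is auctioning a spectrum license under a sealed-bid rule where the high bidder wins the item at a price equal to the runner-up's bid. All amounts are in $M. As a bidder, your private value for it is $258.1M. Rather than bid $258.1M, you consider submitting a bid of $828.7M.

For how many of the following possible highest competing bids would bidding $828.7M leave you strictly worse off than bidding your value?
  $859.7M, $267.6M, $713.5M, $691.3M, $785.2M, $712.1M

5

The deviation hurts exactly when the highest competing bid lies strictly between $258.1M and $828.7M — overbidding then wins at a price above your value.
$859.7M: above both → same outcome either way.
$267.6M: inside the interval → strictly worse (loss $9.5M).
$713.5M: inside the interval → strictly worse (loss $455.4M).
$691.3M: inside the interval → strictly worse (loss $433.2M).
$785.2M: inside the interval → strictly worse (loss $527.1M).
$712.1M: inside the interval → strictly worse (loss $454M).
Count: 5.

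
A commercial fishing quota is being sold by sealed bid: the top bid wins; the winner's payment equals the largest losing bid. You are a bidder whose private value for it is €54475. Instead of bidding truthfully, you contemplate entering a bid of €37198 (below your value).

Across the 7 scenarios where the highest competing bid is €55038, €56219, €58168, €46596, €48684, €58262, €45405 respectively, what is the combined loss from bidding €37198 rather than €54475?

€22740

The deviation costs you only when the competing bid falls strictly between €37198 and €54475; elsewhere both bids give the same outcome.
€55038: outcomes coincide → loss €0.
€56219: outcomes coincide → loss €0.
€58168: outcomes coincide → loss €0.
€46596: truthful payoff €7879, deviation payoff €0 → loss €7879.
€48684: truthful payoff €5791, deviation payoff €0 → loss €5791.
€58262: outcomes coincide → loss €0.
€45405: truthful payoff €9070, deviation payoff €0 → loss €9070.
Total loss = €7879 + €5791 + €9070 = €22740.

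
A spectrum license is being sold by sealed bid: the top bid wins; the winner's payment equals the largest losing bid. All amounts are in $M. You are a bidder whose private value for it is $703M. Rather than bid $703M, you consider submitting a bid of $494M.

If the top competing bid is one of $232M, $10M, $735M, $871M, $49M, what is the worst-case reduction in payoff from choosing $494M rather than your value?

$0M

$232M: same outcome either way → loss $0M.
$10M: same outcome either way → loss $0M.
$735M: same outcome either way → loss $0M.
$871M: same outcome either way → loss $0M.
$49M: same outcome either way → loss $0M.
Maximum loss: $0M.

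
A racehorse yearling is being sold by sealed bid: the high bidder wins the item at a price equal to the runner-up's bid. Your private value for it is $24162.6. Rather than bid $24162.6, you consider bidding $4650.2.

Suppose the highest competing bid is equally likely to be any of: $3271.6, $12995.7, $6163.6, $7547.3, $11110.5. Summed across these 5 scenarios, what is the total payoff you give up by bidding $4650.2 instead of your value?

$58833.3

The deviation costs you only when the competing bid falls strictly between $4650.2 and $24162.6; elsewhere both bids give the same outcome.
$3271.6: outcomes coincide → loss $0.
$12995.7: truthful payoff $11166.9, deviation payoff $0 → loss $11166.9.
$6163.6: truthful payoff $17999, deviation payoff $0 → loss $17999.
$7547.3: truthful payoff $16615.3, deviation payoff $0 → loss $16615.3.
$11110.5: truthful payoff $13052.1, deviation payoff $0 → loss $13052.1.
Total loss = $11166.9 + $17999 + $16615.3 + $13052.1 = $58833.3.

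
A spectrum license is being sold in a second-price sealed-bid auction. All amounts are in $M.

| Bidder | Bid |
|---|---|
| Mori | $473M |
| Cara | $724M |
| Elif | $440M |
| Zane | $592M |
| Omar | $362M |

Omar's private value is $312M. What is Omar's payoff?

$0M

Highest bid: Cara at $724M, so Cara wins.
Second-highest bid: Zane at $592M — that is the price the winner pays.
Omar did not win, so Omar pays nothing and receives nothing: payoff $0M.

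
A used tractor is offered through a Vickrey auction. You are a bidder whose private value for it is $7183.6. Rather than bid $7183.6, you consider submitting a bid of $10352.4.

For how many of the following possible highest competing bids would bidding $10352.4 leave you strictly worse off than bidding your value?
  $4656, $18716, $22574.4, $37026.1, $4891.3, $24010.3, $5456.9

The deviation hurts exactly when the highest competing bid lies strictly between $7183.6 and $10352.4 — overbidding then wins at a price above your value.
$4656: below both → same outcome either way.
$18716: above both → same outcome either way.
$22574.4: above both → same outcome either way.
$37026.1: above both → same outcome either way.
$4891.3: below both → same outcome either way.
$24010.3: above both → same outcome either way.
$5456.9: below both → same outcome either way.
Count: 0.

0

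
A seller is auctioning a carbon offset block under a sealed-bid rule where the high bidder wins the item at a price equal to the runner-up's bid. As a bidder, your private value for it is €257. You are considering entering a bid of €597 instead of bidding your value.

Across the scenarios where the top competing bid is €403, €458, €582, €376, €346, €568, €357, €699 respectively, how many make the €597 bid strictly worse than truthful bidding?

7

The deviation hurts exactly when the highest competing bid lies strictly between €257 and €597 — overbidding then wins at a price above your value.
€403: inside the interval → strictly worse (loss €146).
€458: inside the interval → strictly worse (loss €201).
€582: inside the interval → strictly worse (loss €325).
€376: inside the interval → strictly worse (loss €119).
€346: inside the interval → strictly worse (loss €89).
€568: inside the interval → strictly worse (loss €311).
€357: inside the interval → strictly worse (loss €100).
€699: above both → same outcome either way.
Count: 7.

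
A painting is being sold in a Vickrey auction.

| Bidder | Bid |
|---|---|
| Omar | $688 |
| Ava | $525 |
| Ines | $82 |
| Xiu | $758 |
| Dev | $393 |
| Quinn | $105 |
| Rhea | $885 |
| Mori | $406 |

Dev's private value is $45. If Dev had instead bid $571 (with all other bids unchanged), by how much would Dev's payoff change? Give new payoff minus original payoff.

$0

The highest bid among the other bidders is $885; Dev's bid doesn't change that.
Original bid $393: Dev is not highest (top rival bid is $885); payoff $0.
Alternative bid $571: Dev is not highest (top rival bid is $885); payoff $0.
Change in payoff = $0 − ($0) = $0.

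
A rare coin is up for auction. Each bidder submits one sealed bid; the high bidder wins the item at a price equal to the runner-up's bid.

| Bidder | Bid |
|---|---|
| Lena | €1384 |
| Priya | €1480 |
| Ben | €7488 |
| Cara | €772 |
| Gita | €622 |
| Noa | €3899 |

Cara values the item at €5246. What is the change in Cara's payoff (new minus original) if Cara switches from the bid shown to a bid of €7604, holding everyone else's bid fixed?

The highest bid among the other bidders is €7488; Cara's bid doesn't change that.
Original bid €772: Cara is not highest (top rival bid is €7488); payoff €0.
Alternative bid €7604: Cara is highest, pays the top rival bid €7488; payoff €5246 − €7488 = −€2242.
Change in payoff = −€2242 − (€0) = −€2242.

−€2242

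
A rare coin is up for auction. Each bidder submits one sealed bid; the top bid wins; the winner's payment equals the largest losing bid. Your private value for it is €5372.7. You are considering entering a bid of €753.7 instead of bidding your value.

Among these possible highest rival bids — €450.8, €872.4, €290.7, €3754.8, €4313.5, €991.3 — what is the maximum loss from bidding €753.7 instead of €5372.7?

€450.8: same outcome either way → loss €0.
€872.4: truthful gives €4500.3, deviation gives €0 → loss €4500.3.
€290.7: same outcome either way → loss €0.
€3754.8: truthful gives €1617.9, deviation gives €0 → loss €1617.9.
€4313.5: truthful gives €1059.2, deviation gives €0 → loss €1059.2.
€991.3: truthful gives €4381.4, deviation gives €0 → loss €4381.4.
Maximum loss: €4500.3.

€4500.3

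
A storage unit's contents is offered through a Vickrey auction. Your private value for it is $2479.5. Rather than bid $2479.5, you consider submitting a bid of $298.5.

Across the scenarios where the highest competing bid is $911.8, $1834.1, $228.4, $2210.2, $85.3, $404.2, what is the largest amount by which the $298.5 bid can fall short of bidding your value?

$911.8: truthful gives $1567.7, deviation gives $0 → loss $1567.7.
$1834.1: truthful gives $645.4, deviation gives $0 → loss $645.4.
$228.4: same outcome either way → loss $0.
$2210.2: truthful gives $269.3, deviation gives $0 → loss $269.3.
$85.3: same outcome either way → loss $0.
$404.2: truthful gives $2075.3, deviation gives $0 → loss $2075.3.
Maximum loss: $2075.3.

$2075.3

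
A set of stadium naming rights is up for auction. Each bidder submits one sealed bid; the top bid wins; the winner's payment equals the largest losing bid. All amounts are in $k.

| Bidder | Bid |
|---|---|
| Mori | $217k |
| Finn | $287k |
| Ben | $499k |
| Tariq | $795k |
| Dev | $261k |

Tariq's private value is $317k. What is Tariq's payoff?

−$182k

Highest bid: Tariq at $795k, so Tariq wins.
Second-highest bid: Ben at $499k — that is the price the winner pays.
Tariq's payoff = value − price = $317k − $499k = −$182k.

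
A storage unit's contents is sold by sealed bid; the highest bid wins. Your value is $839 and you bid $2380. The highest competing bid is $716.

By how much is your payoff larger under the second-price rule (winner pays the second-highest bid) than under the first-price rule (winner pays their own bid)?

$1664

You have the highest bid, so you win under either rule.
Second-price: pay $716 → payoff $123.
First-price: pay your own bid $2380 → payoff −$1541.
Difference = $123 − (−$1541) = $1664.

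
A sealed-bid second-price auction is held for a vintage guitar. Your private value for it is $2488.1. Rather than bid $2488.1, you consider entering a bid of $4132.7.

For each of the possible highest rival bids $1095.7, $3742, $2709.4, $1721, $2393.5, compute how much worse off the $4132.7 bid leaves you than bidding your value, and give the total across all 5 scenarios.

The deviation costs you only when the competing bid falls strictly between $2488.1 and $4132.7; elsewhere both bids give the same outcome.
$1095.7: outcomes coincide → loss $0.
$3742: truthful payoff $0, deviation payoff −$1253.9 → loss $1253.9.
$2709.4: truthful payoff $0, deviation payoff −$221.3 → loss $221.3.
$1721: outcomes coincide → loss $0.
$2393.5: outcomes coincide → loss $0.
Total loss = $1253.9 + $221.3 = $1475.2.

$1475.2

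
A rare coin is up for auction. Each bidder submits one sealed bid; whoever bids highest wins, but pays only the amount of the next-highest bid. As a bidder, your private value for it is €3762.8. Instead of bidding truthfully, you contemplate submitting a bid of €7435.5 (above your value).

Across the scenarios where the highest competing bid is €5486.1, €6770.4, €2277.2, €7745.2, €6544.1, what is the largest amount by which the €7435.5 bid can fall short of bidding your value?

€5486.1: truthful gives €0, deviation gives −€1723.3 → loss €1723.3.
€6770.4: truthful gives €0, deviation gives −€3007.6 → loss €3007.6.
€2277.2: same outcome either way → loss €0.
€7745.2: same outcome either way → loss €0.
€6544.1: truthful gives €0, deviation gives −€2781.3 → loss €2781.3.
Maximum loss: €3007.6.

€3007.6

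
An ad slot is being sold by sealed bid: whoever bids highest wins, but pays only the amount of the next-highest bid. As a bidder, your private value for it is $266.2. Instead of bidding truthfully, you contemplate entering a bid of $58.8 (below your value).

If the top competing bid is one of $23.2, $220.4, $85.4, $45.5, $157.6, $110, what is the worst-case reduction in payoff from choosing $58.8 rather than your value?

$23.2: same outcome either way → loss $0.
$220.4: truthful gives $45.8, deviation gives $0 → loss $45.8.
$85.4: truthful gives $180.8, deviation gives $0 → loss $180.8.
$45.5: same outcome either way → loss $0.
$157.6: truthful gives $108.6, deviation gives $0 → loss $108.6.
$110: truthful gives $156.2, deviation gives $0 → loss $156.2.
Maximum loss: $180.8.

$180.8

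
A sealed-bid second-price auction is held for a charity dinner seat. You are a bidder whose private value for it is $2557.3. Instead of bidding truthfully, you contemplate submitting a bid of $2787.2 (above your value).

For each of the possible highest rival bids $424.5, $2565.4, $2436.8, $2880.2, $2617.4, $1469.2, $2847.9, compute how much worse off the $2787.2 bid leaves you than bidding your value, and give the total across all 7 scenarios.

$68.2

The deviation costs you only when the competing bid falls strictly between $2557.3 and $2787.2; elsewhere both bids give the same outcome.
$424.5: outcomes coincide → loss $0.
$2565.4: truthful payoff $0, deviation payoff −$8.1 → loss $8.1.
$2436.8: outcomes coincide → loss $0.
$2880.2: outcomes coincide → loss $0.
$2617.4: truthful payoff $0, deviation payoff −$60.1 → loss $60.1.
$1469.2: outcomes coincide → loss $0.
$2847.9: outcomes coincide → loss $0.
Total loss = $8.1 + $60.1 = $68.2.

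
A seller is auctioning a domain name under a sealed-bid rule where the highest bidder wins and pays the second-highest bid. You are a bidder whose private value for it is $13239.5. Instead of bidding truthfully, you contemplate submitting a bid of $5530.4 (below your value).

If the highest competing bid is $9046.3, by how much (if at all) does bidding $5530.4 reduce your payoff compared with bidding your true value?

Bidding your value $13239.5: you win (since $13239.5 > $9046.3) and pay $9046.3. Payoff $4193.2.
Bidding $5530.4: you lose. Payoff $0.
The competing bid $9046.3 lies between your shaded bid and your value, so underbidding forfeits an item you could have won at a profitable price.
Loss from deviating = $4193.2 − ($0) = $4193.2.

$4193.2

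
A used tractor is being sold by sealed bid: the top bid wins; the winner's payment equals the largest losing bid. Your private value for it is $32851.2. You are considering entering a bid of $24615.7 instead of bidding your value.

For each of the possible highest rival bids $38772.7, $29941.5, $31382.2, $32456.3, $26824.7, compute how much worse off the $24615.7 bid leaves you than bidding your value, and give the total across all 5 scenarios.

$10800.1

The deviation costs you only when the competing bid falls strictly between $24615.7 and $32851.2; elsewhere both bids give the same outcome.
$38772.7: outcomes coincide → loss $0.
$29941.5: truthful payoff $2909.7, deviation payoff $0 → loss $2909.7.
$31382.2: truthful payoff $1469, deviation payoff $0 → loss $1469.
$32456.3: truthful payoff $394.9, deviation payoff $0 → loss $394.9.
$26824.7: truthful payoff $6026.5, deviation payoff $0 → loss $6026.5.
Total loss = $2909.7 + $1469 + $394.9 + $6026.5 = $10800.1.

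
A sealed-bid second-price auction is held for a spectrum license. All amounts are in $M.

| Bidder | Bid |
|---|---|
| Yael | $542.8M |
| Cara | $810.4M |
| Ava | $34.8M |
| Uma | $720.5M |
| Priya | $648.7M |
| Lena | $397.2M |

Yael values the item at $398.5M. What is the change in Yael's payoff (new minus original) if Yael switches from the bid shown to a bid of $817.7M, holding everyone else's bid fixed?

−$411.9M

The highest bid among the other bidders is $810.4M; Yael's bid doesn't change that.
Original bid $542.8M: Yael is not highest (top rival bid is $810.4M); payoff $0M.
Alternative bid $817.7M: Yael is highest, pays the top rival bid $810.4M; payoff $398.5M − $810.4M = −$411.9M.
Change in payoff = −$411.9M − ($0M) = −$411.9M.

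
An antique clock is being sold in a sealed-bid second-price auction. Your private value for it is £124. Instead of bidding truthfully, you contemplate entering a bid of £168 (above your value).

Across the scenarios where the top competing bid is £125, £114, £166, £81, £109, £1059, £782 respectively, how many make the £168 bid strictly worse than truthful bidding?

2

The deviation hurts exactly when the highest competing bid lies strictly between £124 and £168 — overbidding then wins at a price above your value.
£125: inside the interval → strictly worse (loss £1).
£114: below both → same outcome either way.
£166: inside the interval → strictly worse (loss £42).
£81: below both → same outcome either way.
£109: below both → same outcome either way.
£1059: above both → same outcome either way.
£782: above both → same outcome either way.
Count: 2.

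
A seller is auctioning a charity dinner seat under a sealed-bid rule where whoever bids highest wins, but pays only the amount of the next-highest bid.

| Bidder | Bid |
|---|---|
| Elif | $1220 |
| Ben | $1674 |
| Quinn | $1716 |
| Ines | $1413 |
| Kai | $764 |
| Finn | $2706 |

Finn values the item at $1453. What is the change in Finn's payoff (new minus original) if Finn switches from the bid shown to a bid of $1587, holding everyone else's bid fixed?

The highest bid among the other bidders is $1716; Finn's bid doesn't change that.
Original bid $2706: Finn is highest, pays the top rival bid $1716; payoff $1453 − $1716 = −$263.
Alternative bid $1587: Finn is not highest (top rival bid is $1716); payoff $0.
Change in payoff = $0 − (−$263) = $263.

$263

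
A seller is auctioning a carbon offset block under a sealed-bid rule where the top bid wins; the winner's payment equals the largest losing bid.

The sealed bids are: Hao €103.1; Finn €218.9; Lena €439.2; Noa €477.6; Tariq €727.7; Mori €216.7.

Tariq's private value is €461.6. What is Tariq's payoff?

Highest bid: Tariq at €727.7, so Tariq wins.
Second-highest bid: Noa at €477.6 — that is the price the winner pays.
Tariq's payoff = value − price = €461.6 − €477.6 = −€16.

−€16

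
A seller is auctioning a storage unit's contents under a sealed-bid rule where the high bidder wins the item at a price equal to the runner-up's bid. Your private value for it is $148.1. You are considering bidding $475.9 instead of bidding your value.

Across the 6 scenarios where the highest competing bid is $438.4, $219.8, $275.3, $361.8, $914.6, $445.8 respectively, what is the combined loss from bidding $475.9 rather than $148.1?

$1000.6

The deviation costs you only when the competing bid falls strictly between $148.1 and $475.9; elsewhere both bids give the same outcome.
$438.4: truthful payoff $0, deviation payoff −$290.3 → loss $290.3.
$219.8: truthful payoff $0, deviation payoff −$71.7 → loss $71.7.
$275.3: truthful payoff $0, deviation payoff −$127.2 → loss $127.2.
$361.8: truthful payoff $0, deviation payoff −$213.7 → loss $213.7.
$914.6: outcomes coincide → loss $0.
$445.8: truthful payoff $0, deviation payoff −$297.7 → loss $297.7.
Total loss = $290.3 + $71.7 + $127.2 + $213.7 + $297.7 = $1000.6.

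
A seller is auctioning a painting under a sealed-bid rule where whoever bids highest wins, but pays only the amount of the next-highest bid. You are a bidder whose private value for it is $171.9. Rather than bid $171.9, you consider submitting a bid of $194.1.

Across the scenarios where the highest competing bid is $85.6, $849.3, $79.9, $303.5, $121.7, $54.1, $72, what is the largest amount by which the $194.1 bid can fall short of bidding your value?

$0

$85.6: same outcome either way → loss $0.
$849.3: same outcome either way → loss $0.
$79.9: same outcome either way → loss $0.
$303.5: same outcome either way → loss $0.
$121.7: same outcome either way → loss $0.
$54.1: same outcome either way → loss $0.
$72: same outcome either way → loss $0.
Maximum loss: $0.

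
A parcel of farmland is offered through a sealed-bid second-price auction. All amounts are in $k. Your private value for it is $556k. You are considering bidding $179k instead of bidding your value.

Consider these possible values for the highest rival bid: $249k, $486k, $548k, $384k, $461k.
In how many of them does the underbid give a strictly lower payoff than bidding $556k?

5

The deviation hurts exactly when the highest competing bid lies strictly between $179k and $556k — underbidding then forfeits a profitable win.
$249k: inside the interval → strictly worse (loss $307k).
$486k: inside the interval → strictly worse (loss $70k).
$548k: inside the interval → strictly worse (loss $8k).
$384k: inside the interval → strictly worse (loss $172k).
$461k: inside the interval → strictly worse (loss $95k).
Count: 5.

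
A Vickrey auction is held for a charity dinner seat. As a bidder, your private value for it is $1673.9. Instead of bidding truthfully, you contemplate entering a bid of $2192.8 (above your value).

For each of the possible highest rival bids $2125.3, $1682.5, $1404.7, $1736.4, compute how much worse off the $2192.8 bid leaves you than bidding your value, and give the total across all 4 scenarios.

$522.5

The deviation costs you only when the competing bid falls strictly between $1673.9 and $2192.8; elsewhere both bids give the same outcome.
$2125.3: truthful payoff $0, deviation payoff −$451.4 → loss $451.4.
$1682.5: truthful payoff $0, deviation payoff −$8.6 → loss $8.6.
$1404.7: outcomes coincide → loss $0.
$1736.4: truthful payoff $0, deviation payoff −$62.5 → loss $62.5.
Total loss = $451.4 + $8.6 + $62.5 = $522.5.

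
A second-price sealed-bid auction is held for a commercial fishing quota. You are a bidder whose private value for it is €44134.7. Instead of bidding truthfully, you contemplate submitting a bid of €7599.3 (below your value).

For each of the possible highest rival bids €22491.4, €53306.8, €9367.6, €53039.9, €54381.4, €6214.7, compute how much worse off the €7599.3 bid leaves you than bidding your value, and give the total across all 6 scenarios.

The deviation costs you only when the competing bid falls strictly between €7599.3 and €44134.7; elsewhere both bids give the same outcome.
€22491.4: truthful payoff €21643.3, deviation payoff €0 → loss €21643.3.
€53306.8: outcomes coincide → loss €0.
€9367.6: truthful payoff €34767.1, deviation payoff €0 → loss €34767.1.
€53039.9: outcomes coincide → loss €0.
€54381.4: outcomes coincide → loss €0.
€6214.7: outcomes coincide → loss €0.
Total loss = €21643.3 + €34767.1 = €56410.4.
Truthful bidding weakly dominates here: raising your bid can only win items priced above your value, and lowering it can only forfeit items priced below.

€56410.4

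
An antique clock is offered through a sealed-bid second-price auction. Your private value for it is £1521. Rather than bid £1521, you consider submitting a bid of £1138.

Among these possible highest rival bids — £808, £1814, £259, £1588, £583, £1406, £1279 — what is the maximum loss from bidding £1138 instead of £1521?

£242

£808: same outcome either way → loss £0.
£1814: same outcome either way → loss £0.
£259: same outcome either way → loss £0.
£1588: same outcome either way → loss £0.
£583: same outcome either way → loss £0.
£1406: truthful gives £115, deviation gives £0 → loss £115.
£1279: truthful gives £242, deviation gives £0 → loss £242.
Maximum loss: £242.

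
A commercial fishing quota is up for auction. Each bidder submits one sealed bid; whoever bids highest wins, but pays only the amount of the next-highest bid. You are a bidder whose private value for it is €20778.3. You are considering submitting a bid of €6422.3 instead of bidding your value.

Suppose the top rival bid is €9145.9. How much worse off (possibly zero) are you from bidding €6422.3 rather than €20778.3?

Bidding your value €20778.3: you win (since €20778.3 > €9145.9) and pay €9145.9. Payoff €11632.4.
Bidding €6422.3: you lose. Payoff €0.
The competing bid €9145.9 lies between your shaded bid and your value, so underbidding forfeits an item you could have won at a profitable price.
Loss from deviating = €11632.4 − (€0) = €11632.4.

€11632.4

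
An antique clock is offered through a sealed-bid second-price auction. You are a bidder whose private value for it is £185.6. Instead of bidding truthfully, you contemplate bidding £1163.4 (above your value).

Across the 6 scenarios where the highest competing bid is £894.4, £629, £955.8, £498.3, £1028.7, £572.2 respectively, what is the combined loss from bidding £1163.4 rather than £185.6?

The deviation costs you only when the competing bid falls strictly between £185.6 and £1163.4; elsewhere both bids give the same outcome.
£894.4: truthful payoff £0, deviation payoff −£708.8 → loss £708.8.
£629: truthful payoff £0, deviation payoff −£443.4 → loss £443.4.
£955.8: truthful payoff £0, deviation payoff −£770.2 → loss £770.2.
£498.3: truthful payoff £0, deviation payoff −£312.7 → loss £312.7.
£1028.7: truthful payoff £0, deviation payoff −£843.1 → loss £843.1.
£572.2: truthful payoff £0, deviation payoff −£386.6 → loss £386.6.
Total loss = £708.8 + £443.4 + £770.2 + £312.7 + £843.1 + £386.6 = £3464.8.

£3464.8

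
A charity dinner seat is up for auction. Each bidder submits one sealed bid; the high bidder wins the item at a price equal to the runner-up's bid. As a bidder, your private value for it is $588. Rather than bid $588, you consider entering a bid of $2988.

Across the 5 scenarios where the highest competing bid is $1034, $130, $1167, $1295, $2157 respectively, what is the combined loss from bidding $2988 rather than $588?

The deviation costs you only when the competing bid falls strictly between $588 and $2988; elsewhere both bids give the same outcome.
$1034: truthful payoff $0, deviation payoff −$446 → loss $446.
$130: outcomes coincide → loss $0.
$1167: truthful payoff $0, deviation payoff −$579 → loss $579.
$1295: truthful payoff $0, deviation payoff −$707 → loss $707.
$2157: truthful payoff $0, deviation payoff −$1569 → loss $1569.
Total loss = $446 + $579 + $707 + $1569 = $3301.

$3301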